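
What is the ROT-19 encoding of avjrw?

tockp

a(0): 0+19=19 → t
v(21): 21+19=40≡14 → o
j(9): 9+19=28≡2 → c
r(17): 17+19=36≡10 → k
w(22): 22+19=41≡15 → p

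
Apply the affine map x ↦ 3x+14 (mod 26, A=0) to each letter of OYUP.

EIWH

O(14): 3·14+14=56≡4 → E
Y(24): 3·24+14=86≡8 → I
U(20): 3·20+14=74≡22 → W
P(15): 3·15+14=59≡7 → H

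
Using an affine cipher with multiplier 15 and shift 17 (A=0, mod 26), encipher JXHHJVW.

WYSSWUJ

J(9): 15·9+17=152≡22 → W
X(23): 15·23+17=362≡24 → Y
H(7): 15·7+17=122≡18 → S
H(7): 15·7+17=122≡18 → S
J(9): 15·9+17=152≡22 → W
V(21): 15·21+17=332≡20 → U
W(22): 15·22+17=347≡9 → J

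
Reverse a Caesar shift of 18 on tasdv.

t(19): 19−18=1 → b
a(0): 0−18=-18≡8 → i
s(18): 18−18=0 → a
d(3): 3−18=-15≡11 → l
v(21): 21−18=3 → d

biald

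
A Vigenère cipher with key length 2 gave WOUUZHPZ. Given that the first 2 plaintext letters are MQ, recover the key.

KY

Subtract each crib letter from the matching ciphertext letter (mod 26):
W(22)−M(12)=10 → K
O(14)−Q(16)=-2≡24 → Y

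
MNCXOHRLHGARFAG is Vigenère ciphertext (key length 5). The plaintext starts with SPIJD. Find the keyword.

UYUOL

Subtract each crib letter from the matching ciphertext letter (mod 26):
M(12)−S(18)=-6≡20 → U
N(13)−P(15)=-2≡24 → Y
C(2)−I(8)=-6≡20 → U
X(23)−J(9)=14 → O
O(14)−D(3)=11 → L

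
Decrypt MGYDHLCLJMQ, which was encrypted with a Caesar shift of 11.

M(12): 12−11=1 → B
G(6): 6−11=-5≡21 → V
Y(24): 24−11=13 → N
D(3): 3−11=-8≡18 → S
H(7): 7−11=-4≡22 → W
L(11): 11−11=0 → A
C(2): 2−11=-9≡17 → R
L(11): 11−11=0 → A
J(9): 9−11=-2≡24 → Y
M(12): 12−11=1 → B
Q(16): 16−11=5 → F

BVNSWARAYBF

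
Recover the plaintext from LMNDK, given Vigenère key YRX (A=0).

NVQFT

Repeat the key across the ciphertext: YRXYR
L(11)−Y(24): -13≡13 → N
M(12)−R(17): -5≡21 → V
N(13)−X(23): -10≡16 → Q
D(3)−Y(24): -21≡5 → F
K(10)−R(17): -7≡19 → T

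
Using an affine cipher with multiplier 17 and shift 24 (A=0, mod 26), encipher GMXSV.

WUZSR

G(6): 17·6+24=126≡22 → W
M(12): 17·12+24=228≡20 → U
X(23): 17·23+24=415≡25 → Z
S(18): 17·18+24=330≡18 → S
V(21): 17·21+24=381≡17 → R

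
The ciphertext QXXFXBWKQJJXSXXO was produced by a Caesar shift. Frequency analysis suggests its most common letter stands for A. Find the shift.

23

The most frequent ciphertext letter is X (appears 6 times).
X is position 23; A is position 0.
Shift = 23.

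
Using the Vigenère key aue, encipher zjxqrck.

zdbqlgk

Repeat the key across the message: aueauea
z(25)+a(0): 25 → z
j(9)+u(20): 29≡3 → d
x(23)+e(4): 27≡1 → b
q(16)+a(0): 16 → q
r(17)+u(20): 37≡11 → l
c(2)+e(4): 6 → g
k(10)+a(0): 10 → k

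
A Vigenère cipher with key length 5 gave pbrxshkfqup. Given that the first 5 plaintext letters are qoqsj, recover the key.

Subtract each crib letter from the matching ciphertext letter (mod 26):
p(15)−q(16)=-1≡25 → z
b(1)−o(14)=-13≡13 → n
r(17)−q(16)=1 → b
x(23)−s(18)=5 → f
s(18)−j(9)=9 → j

znbfj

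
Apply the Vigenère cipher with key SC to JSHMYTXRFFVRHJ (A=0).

Repeat the key across the message: SCSCSCSCSCSCSC
J(9)+S(18): 27≡1 → B
S(18)+C(2): 20 → U
H(7)+S(18): 25 → Z
M(12)+C(2): 14 → O
Y(24)+S(18): 42≡16 → Q
T(19)+C(2): 21 → V
X(23)+S(18): 41≡15 → P
R(17)+C(2): 19 → T
F(5)+S(18): 23 → X
F(5)+C(2): 7 → H
V(21)+S(18): 39≡13 → N
R(17)+C(2): 19 → T
H(7)+S(18): 25 → Z
J(9)+C(2): 11 → L

BUZOQVPTXHNTZL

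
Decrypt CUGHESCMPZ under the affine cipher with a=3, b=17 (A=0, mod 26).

VBFONJVHIU

The inverse of 3 mod 26 is 9, since 3·9=27≡1. Apply D(y)=9·(y−17) mod 26:
C(2): 9·(2−17)=-135≡21 → V
U(20): 9·(20−17)=27≡1 → B
G(6): 9·(6−17)=-99≡5 → F
H(7): 9·(7−17)=-90≡14 → O
E(4): 9·(4−17)=-117≡13 → N
S(18): 9·(18−17)=9 → J
C(2): 9·(2−17)=-135≡21 → V
M(12): 9·(12−17)=-45≡7 → H
P(15): 9·(15−17)=-18≡8 → I
Z(25): 9·(25−17)=72≡20 → U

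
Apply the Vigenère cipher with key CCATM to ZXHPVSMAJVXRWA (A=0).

Repeat the key across the message: CCATMCCATMCCAT
Z(25)+C(2): 27≡1 → B
X(23)+C(2): 25 → Z
H(7)+A(0): 7 → H
P(15)+T(19): 34≡8 → I
V(21)+M(12): 33≡7 → H
S(18)+C(2): 20 → U
M(12)+C(2): 14 → O
A(0)+A(0): 0 → A
J(9)+T(19): 28≡2 → C
V(21)+M(12): 33≡7 → H
X(23)+C(2): 25 → Z
R(17)+C(2): 19 → T
W(22)+A(0): 22 → W
A(0)+T(19): 19 → T

BZHIHUOACHZTWT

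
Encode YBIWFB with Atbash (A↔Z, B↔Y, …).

BYRDUY

Y(24) → B(1)
B(1) → Y(24)
I(8) → R(17)
W(22) → D(3)
F(5) → U(20)
B(1) → Y(24)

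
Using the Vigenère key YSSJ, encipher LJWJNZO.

JBOSLRG

Repeat the key across the message: YSSJYSS
L(11)+Y(24): 35≡9 → J
J(9)+S(18): 27≡1 → B
W(22)+S(18): 40≡14 → O
J(9)+J(9): 18 → S
N(13)+Y(24): 37≡11 → L
Z(25)+S(18): 43≡17 → R
O(14)+S(18): 32≡6 → G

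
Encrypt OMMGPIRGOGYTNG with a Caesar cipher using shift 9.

O(14): 14+9=23 → X
M(12): 12+9=21 → V
M(12): 12+9=21 → V
G(6): 6+9=15 → P
P(15): 15+9=24 → Y
I(8): 8+9=17 → R
R(17): 17+9=26≡0 → A
G(6): 6+9=15 → P
O(14): 14+9=23 → X
G(6): 6+9=15 → P
Y(24): 24+9=33≡7 → H
T(19): 19+9=28≡2 → C
N(13): 13+9=22 → W
G(6): 6+9=15 → P

XVVPYRAPXPHCWP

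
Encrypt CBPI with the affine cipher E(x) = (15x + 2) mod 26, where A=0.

C(2): 15·2+2=32≡6 → G
B(1): 15·1+2=17 → R
P(15): 15·15+2=227≡19 → T
I(8): 15·8+2=122≡18 → S

GRTS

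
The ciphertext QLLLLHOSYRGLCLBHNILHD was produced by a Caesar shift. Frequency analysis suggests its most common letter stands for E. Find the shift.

The most frequent ciphertext letter is L (appears 7 times).
L is position 11; E is position 4.
Shift = 7.

7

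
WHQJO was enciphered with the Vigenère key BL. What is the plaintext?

Repeat the key across the ciphertext: BLBLB
W(22)−B(1): 21 → V
H(7)−L(11): -4≡22 → W
Q(16)−B(1): 15 → P
J(9)−L(11): -2≡24 → Y
O(14)−B(1): 13 → N

VWPYN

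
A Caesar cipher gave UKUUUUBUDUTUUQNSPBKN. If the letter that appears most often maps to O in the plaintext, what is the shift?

The most frequent ciphertext letter is U (appears 9 times).
U is position 20; O is position 14.
Shift = 6.

6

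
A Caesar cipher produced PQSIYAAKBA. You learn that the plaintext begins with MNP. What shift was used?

3

From the crib: P(15)−M(12)=3, so the shift is 3.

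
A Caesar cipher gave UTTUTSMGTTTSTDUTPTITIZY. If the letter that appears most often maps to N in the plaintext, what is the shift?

The most frequent ciphertext letter is T (appears 10 times).
T is position 19; N is position 13.
Shift = 6.

6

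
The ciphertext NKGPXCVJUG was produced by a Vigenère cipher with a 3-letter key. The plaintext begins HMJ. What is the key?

GYX

Subtract each crib letter from the matching ciphertext letter (mod 26):
N(13)−H(7)=6 → G
K(10)−M(12)=-2≡24 → Y
G(6)−J(9)=-3≡23 → X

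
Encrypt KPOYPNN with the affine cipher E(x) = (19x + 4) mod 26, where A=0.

K(10): 19·10+4=194≡12 → M
P(15): 19·15+4=289≡3 → D
O(14): 19·14+4=270≡10 → K
Y(24): 19·24+4=460≡18 → S
P(15): 19·15+4=289≡3 → D
N(13): 19·13+4=251≡17 → R
N(13): 19·13+4=251≡17 → R

MDKSDRR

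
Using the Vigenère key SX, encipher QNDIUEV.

IKVFMBN

Repeat the key across the message: SXSXSXS
Q(16)+S(18): 34≡8 → I
N(13)+X(23): 36≡10 → K
D(3)+S(18): 21 → V
I(8)+X(23): 31≡5 → F
U(20)+S(18): 38≡12 → M
E(4)+X(23): 27≡1 → B
V(21)+S(18): 39≡13 → N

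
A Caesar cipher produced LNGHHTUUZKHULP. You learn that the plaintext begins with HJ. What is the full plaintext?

From the crib: L(11)−H(7)=4, so the shift is 4.
Subtract 4 from each ciphertext letter:
L(11): 11−4=7 → H
N(13): 13−4=9 → J
G(6): 6−4=2 → C
H(7): 7−4=3 → D
H(7): 7−4=3 → D
T(19): 19−4=15 → P
U(20): 20−4=16 → Q
U(20): 20−4=16 → Q
Z(25): 25−4=21 → V
K(10): 10−4=6 → G
H(7): 7−4=3 → D
U(20): 20−4=16 → Q
L(11): 11−4=7 → H
P(15): 15−4=11 → L

HJCDDPQQVGDQHL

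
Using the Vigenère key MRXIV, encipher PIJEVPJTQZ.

BZGMQBAQYU

Repeat the key across the message: MRXIVMRXIV
P(15)+M(12): 27≡1 → B
I(8)+R(17): 25 → Z
J(9)+X(23): 32≡6 → G
E(4)+I(8): 12 → M
V(21)+V(21): 42≡16 → Q
P(15)+M(12): 27≡1 → B
J(9)+R(17): 26≡0 → A
T(19)+X(23): 42≡16 → Q
Q(16)+I(8): 24 → Y
Z(25)+V(21): 46≡20 → U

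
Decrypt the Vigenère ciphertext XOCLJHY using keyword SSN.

Repeat the key across the ciphertext: SSNSSNS
X(23)−S(18): 5 → F
O(14)−S(18): -4≡22 → W
C(2)−N(13): -11≡15 → P
L(11)−S(18): -7≡19 → T
J(9)−S(18): -9≡17 → R
H(7)−N(13): -6≡20 → U
Y(24)−S(18): 6 → G

FWPTRUG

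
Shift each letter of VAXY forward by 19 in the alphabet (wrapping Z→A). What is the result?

OTQR

V(21): 21+19=40≡14 → O
A(0): 0+19=19 → T
X(23): 23+19=42≡16 → Q
Y(24): 24+19=43≡17 → R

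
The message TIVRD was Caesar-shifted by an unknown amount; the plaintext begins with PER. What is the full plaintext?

PERNZ

From the crib: T(19)−P(15)=4, so the shift is 4.
Subtract 4 from each ciphertext letter:
T(19): 19−4=15 → P
I(8): 8−4=4 → E
V(21): 21−4=17 → R
R(17): 17−4=13 → N
D(3): 3−4=-1≡25 → Z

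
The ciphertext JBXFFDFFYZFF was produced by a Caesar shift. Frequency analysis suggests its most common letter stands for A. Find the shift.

The most frequent ciphertext letter is F (appears 6 times).
F is position 5; A is position 0.
Shift = 5.

5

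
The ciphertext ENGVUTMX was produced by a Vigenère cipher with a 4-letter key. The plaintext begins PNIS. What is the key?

PAYD

Subtract each crib letter from the matching ciphertext letter (mod 26):
E(4)−P(15)=-11≡15 → P
N(13)−N(13)=0 → A
G(6)−I(8)=-2≡24 → Y
V(21)−S(18)=3 → D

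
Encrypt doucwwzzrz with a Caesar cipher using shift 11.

ozfnhhkkck

d(3): 3+11=14 → o
o(14): 14+11=25 → z
u(20): 20+11=31≡5 → f
c(2): 2+11=13 → n
w(22): 22+11=33≡7 → h
w(22): 22+11=33≡7 → h
z(25): 25+11=36≡10 → k
z(25): 25+11=36≡10 → k
r(17): 17+11=28≡2 → c
z(25): 25+11=36≡10 → k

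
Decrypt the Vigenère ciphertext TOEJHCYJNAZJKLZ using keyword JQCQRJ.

KYCTQTPTLKIABVX

Repeat the key across the ciphertext: JQCQRJJQCQRJJQC
T(19)−J(9): 10 → K
O(14)−Q(16): -2≡24 → Y
E(4)−C(2): 2 → C
J(9)−Q(16): -7≡19 → T
H(7)−R(17): -10≡16 → Q
C(2)−J(9): -7≡19 → T
Y(24)−J(9): 15 → P
J(9)−Q(16): -7≡19 → T
N(13)−C(2): 11 → L
A(0)−Q(16): -16≡10 → K
Z(25)−R(17): 8 → I
J(9)−J(9): 0 → A
K(10)−J(9): 1 → B
L(11)−Q(16): -5≡21 → V
Z(25)−C(2): 23 → X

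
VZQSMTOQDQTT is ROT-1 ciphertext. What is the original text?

V(21): 21−1=20 → U
Z(25): 25−1=24 → Y
Q(16): 16−1=15 → P
S(18): 18−1=17 → R
M(12): 12−1=11 → L
T(19): 19−1=18 → S
O(14): 14−1=13 → N
Q(16): 16−1=15 → P
D(3): 3−1=2 → C
Q(16): 16−1=15 → P
T(19): 19−1=18 → S
T(19): 19−1=18 → S

UYPRLSNPCPSS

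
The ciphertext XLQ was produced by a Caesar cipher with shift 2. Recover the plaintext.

X(23): 23−2=21 → V
L(11): 11−2=9 → J
Q(16): 16−2=14 → O

VJO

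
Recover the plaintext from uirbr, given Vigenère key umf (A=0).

awmhf

Repeat the key across the ciphertext: umfum
u(20)−u(20): 0 → a
i(8)−m(12): -4≡22 → w
r(17)−f(5): 12 → m
b(1)−u(20): -19≡7 → h
r(17)−m(12): 5 → f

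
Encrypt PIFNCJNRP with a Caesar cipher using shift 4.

P(15): 15+4=19 → T
I(8): 8+4=12 → M
F(5): 5+4=9 → J
N(13): 13+4=17 → R
C(2): 2+4=6 → G
J(9): 9+4=13 → N
N(13): 13+4=17 → R
R(17): 17+4=21 → V
P(15): 15+4=19 → T

TMJRGNRVT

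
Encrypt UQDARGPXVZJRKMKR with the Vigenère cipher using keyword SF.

MVVFJLHCNEBWCRCW

Repeat the key across the message: SFSFSFSFSFSFSFSF
U(20)+S(18): 38≡12 → M
Q(16)+F(5): 21 → V
D(3)+S(18): 21 → V
A(0)+F(5): 5 → F
R(17)+S(18): 35≡9 → J
G(6)+F(5): 11 → L
P(15)+S(18): 33≡7 → H
X(23)+F(5): 28≡2 → C
V(21)+S(18): 39≡13 → N
Z(25)+F(5): 30≡4 → E
J(9)+S(18): 27≡1 → B
R(17)+F(5): 22 → W
K(10)+S(18): 28≡2 → C
M(12)+F(5): 17 → R
K(10)+S(18): 28≡2 → C
R(17)+F(5): 22 → W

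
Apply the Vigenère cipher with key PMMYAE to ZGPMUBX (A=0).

OSBKUFM

Repeat the key across the message: PMMYAEP
Z(25)+P(15): 40≡14 → O
G(6)+M(12): 18 → S
P(15)+M(12): 27≡1 → B
M(12)+Y(24): 36≡10 → K
U(20)+A(0): 20 → U
B(1)+E(4): 5 → F
X(23)+P(15): 38≡12 → M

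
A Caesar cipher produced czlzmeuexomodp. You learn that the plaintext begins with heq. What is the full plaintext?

From the crib: c(2)−h(7)=-5≡21, so the shift is 21.
Subtract 21 from each ciphertext letter:
c(2): 2−21=-19≡7 → h
z(25): 25−21=4 → e
l(11): 11−21=-10≡16 → q
z(25): 25−21=4 → e
m(12): 12−21=-9≡17 → r
e(4): 4−21=-17≡9 → j
u(20): 20−21=-1≡25 → z
e(4): 4−21=-17≡9 → j
x(23): 23−21=2 → c
o(14): 14−21=-7≡19 → t
m(12): 12−21=-9≡17 → r
o(14): 14−21=-7≡19 → t
d(3): 3−21=-18≡8 → i
p(15): 15−21=-6≡20 → u

heqerjzjctrtiu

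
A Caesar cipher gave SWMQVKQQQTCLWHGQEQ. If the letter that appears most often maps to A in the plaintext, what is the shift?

The most frequent ciphertext letter is Q (appears 6 times).
Q is position 16; A is position 0.
Shift = 16.

16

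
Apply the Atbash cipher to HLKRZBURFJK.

SOPIAYFIUQP

H(7) → S(18)
L(11) → O(14)
K(10) → P(15)
R(17) → I(8)
Z(25) → A(0)
B(1) → Y(24)
U(20) → F(5)
R(17) → I(8)
F(5) → U(20)
J(9) → Q(16)
K(10) → P(15)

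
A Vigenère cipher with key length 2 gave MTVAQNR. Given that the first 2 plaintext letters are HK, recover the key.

FJ

Subtract each crib letter from the matching ciphertext letter (mod 26):
M(12)−H(7)=5 → F
T(19)−K(10)=9 → J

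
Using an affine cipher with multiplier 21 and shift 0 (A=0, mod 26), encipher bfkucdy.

vbceqlk

b(1): 21·1+0=21 → v
f(5): 21·5+0=105≡1 → b
k(10): 21·10+0=210≡2 → c
u(20): 21·20+0=420≡4 → e
c(2): 21·2+0=42≡16 → q
d(3): 21·3+0=63≡11 → l
y(24): 21·24+0=504≡10 → k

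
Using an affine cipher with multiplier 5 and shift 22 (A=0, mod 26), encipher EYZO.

QMRO

E(4): 5·4+22=42≡16 → Q
Y(24): 5·24+22=142≡12 → M
Z(25): 5·25+22=147≡17 → R
O(14): 5·14+22=92≡14 → O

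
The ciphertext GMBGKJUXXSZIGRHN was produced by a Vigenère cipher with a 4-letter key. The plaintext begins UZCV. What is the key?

MNZL

Subtract each crib letter from the matching ciphertext letter (mod 26):
G(6)−U(20)=-14≡12 → M
M(12)−Z(25)=-13≡13 → N
B(1)−C(2)=-1≡25 → Z
G(6)−V(21)=-15≡11 → L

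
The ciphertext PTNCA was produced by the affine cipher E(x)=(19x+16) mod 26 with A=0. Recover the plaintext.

The inverse of 19 mod 26 is 11, since 19·11=209≡1. Apply D(y)=11·(y−16) mod 26:
P(15): 11·(15−16)=-11≡15 → P
T(19): 11·(19−16)=33≡7 → H
N(13): 11·(13−16)=-33≡19 → T
C(2): 11·(2−16)=-154≡2 → C
A(0): 11·(0−16)=-176≡6 → G

PHTCG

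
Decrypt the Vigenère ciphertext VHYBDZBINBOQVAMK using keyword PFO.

GCKMYLMDZMJCGVYV

Repeat the key across the ciphertext: PFOPFOPFOPFOPFOP
V(21)−P(15): 6 → G
H(7)−F(5): 2 → C
Y(24)−O(14): 10 → K
B(1)−P(15): -14≡12 → M
D(3)−F(5): -2≡24 → Y
Z(25)−O(14): 11 → L
B(1)−P(15): -14≡12 → M
I(8)−F(5): 3 → D
N(13)−O(14): -1≡25 → Z
B(1)−P(15): -14≡12 → M
O(14)−F(5): 9 → J
Q(16)−O(14): 2 → C
V(21)−P(15): 6 → G
A(0)−F(5): -5≡21 → V
M(12)−O(14): -2≡24 → Y
K(10)−P(15): -5≡21 → V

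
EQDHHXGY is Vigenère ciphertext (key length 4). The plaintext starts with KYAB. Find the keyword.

Subtract each crib letter from the matching ciphertext letter (mod 26):
E(4)−K(10)=-6≡20 → U
Q(16)−Y(24)=-8≡18 → S
D(3)−A(0)=3 → D
H(7)−B(1)=6 → G

USDG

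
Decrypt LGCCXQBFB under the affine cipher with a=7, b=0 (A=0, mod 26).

JMEEHGPXP

The inverse of 7 mod 26 is 15, since 7·15=105≡1. Apply D(y)=15·(y−0) mod 26:
L(11): 15·(11−0)=165≡9 → J
G(6): 15·(6−0)=90≡12 → M
C(2): 15·(2−0)=30≡4 → E
C(2): 15·(2−0)=30≡4 → E
X(23): 15·(23−0)=345≡7 → H
Q(16): 15·(16−0)=240≡6 → G
B(1): 15·(1−0)=15 → P
F(5): 15·(5−0)=75≡23 → X
B(1): 15·(1−0)=15 → P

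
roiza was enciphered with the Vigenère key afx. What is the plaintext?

rjlzv

Repeat the key across the ciphertext: afxaf
r(17)−a(0): 17 → r
o(14)−f(5): 9 → j
i(8)−x(23): -15≡11 → l
z(25)−a(0): 25 → z
a(0)−f(5): -5≡21 → v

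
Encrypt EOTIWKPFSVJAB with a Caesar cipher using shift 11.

PZETHVAQDGULM

E(4): 4+11=15 → P
O(14): 14+11=25 → Z
T(19): 19+11=30≡4 → E
I(8): 8+11=19 → T
W(22): 22+11=33≡7 → H
K(10): 10+11=21 → V
P(15): 15+11=26≡0 → A
F(5): 5+11=16 → Q
S(18): 18+11=29≡3 → D
V(21): 21+11=32≡6 → G
J(9): 9+11=20 → U
A(0): 0+11=11 → L
B(1): 1+11=12 → M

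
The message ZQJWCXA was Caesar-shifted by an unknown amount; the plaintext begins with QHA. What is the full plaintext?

From the crib: Z(25)−Q(16)=9, so the shift is 9.
Subtract 9 from each ciphertext letter:
Z(25): 25−9=16 → Q
Q(16): 16−9=7 → H
J(9): 9−9=0 → A
W(22): 22−9=13 → N
C(2): 2−9=-7≡19 → T
X(23): 23−9=14 → O
A(0): 0−9=-9≡17 → R

QHANTOR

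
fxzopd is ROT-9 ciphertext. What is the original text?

f(5): 5−9=-4≡22 → w
x(23): 23−9=14 → o
z(25): 25−9=16 → q
o(14): 14−9=5 → f
p(15): 15−9=6 → g
d(3): 3−9=-6≡20 → u

woqfgu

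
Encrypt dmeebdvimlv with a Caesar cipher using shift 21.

d(3): 3+21=24 → y
m(12): 12+21=33≡7 → h
e(4): 4+21=25 → z
e(4): 4+21=25 → z
b(1): 1+21=22 → w
d(3): 3+21=24 → y
v(21): 21+21=42≡16 → q
i(8): 8+21=29≡3 → d
m(12): 12+21=33≡7 → h
l(11): 11+21=32≡6 → g
v(21): 21+21=42≡16 → q

yhzzwyqdhgq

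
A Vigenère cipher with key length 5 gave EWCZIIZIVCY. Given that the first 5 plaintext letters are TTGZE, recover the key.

Subtract each crib letter from the matching ciphertext letter (mod 26):
E(4)−T(19)=-15≡11 → L
W(22)−T(19)=3 → D
C(2)−G(6)=-4≡22 → W
Z(25)−Z(25)=0 → A
I(8)−E(4)=4 → E

LDWAE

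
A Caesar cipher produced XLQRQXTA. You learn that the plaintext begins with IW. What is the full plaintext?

From the crib: X(23)−I(8)=15, so the shift is 15.
Subtract 15 from each ciphertext letter:
X(23): 23−15=8 → I
L(11): 11−15=-4≡22 → W
Q(16): 16−15=1 → B
R(17): 17−15=2 → C
Q(16): 16−15=1 → B
X(23): 23−15=8 → I
T(19): 19−15=4 → E
A(0): 0−15=-15≡11 → L

IWBCBIEL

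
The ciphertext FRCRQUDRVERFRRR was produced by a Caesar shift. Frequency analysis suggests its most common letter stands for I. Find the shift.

The most frequent ciphertext letter is R (appears 7 times).
R is position 17; I is position 8.
Shift = 9.

9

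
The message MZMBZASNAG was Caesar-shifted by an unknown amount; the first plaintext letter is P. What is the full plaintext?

PCPECDVQDJ

From the crib: M(12)−P(15)=-3≡23, so the shift is 23.
Subtract 23 from each ciphertext letter:
M(12): 12−23=-11≡15 → P
Z(25): 25−23=2 → C
M(12): 12−23=-11≡15 → P
B(1): 1−23=-22≡4 → E
Z(25): 25−23=2 → C
A(0): 0−23=-23≡3 → D
S(18): 18−23=-5≡21 → V
N(13): 13−23=-10≡16 → Q
A(0): 0−23=-23≡3 → D
G(6): 6−23=-17≡9 → J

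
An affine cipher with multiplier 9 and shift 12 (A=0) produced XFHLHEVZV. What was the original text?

The inverse of 9 mod 26 is 3, since 9·3=27≡1. Apply D(y)=3·(y−12) mod 26:
X(23): 3·(23−12)=33≡7 → H
F(5): 3·(5−12)=-21≡5 → F
H(7): 3·(7−12)=-15≡11 → L
L(11): 3·(11−12)=-3≡23 → X
H(7): 3·(7−12)=-15≡11 → L
E(4): 3·(4−12)=-24≡2 → C
V(21): 3·(21−12)=27≡1 → B
Z(25): 3·(25−12)=39≡13 → N
V(21): 3·(21−12)=27≡1 → B

HFLXLCBNB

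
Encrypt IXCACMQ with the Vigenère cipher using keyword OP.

Repeat the key across the message: OPOPOPO
I(8)+O(14): 22 → W
X(23)+P(15): 38≡12 → M
C(2)+O(14): 16 → Q
A(0)+P(15): 15 → P
C(2)+O(14): 16 → Q
M(12)+P(15): 27≡1 → B
Q(16)+O(14): 30≡4 → E

WMQPQBE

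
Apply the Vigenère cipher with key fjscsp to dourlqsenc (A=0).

Repeat the key across the message: fjscspfjsc
d(3)+f(5): 8 → i
o(14)+j(9): 23 → x
u(20)+s(18): 38≡12 → m
r(17)+c(2): 19 → t
l(11)+s(18): 29≡3 → d
q(16)+p(15): 31≡5 → f
s(18)+f(5): 23 → x
e(4)+j(9): 13 → n
n(13)+s(18): 31≡5 → f
c(2)+c(2): 4 → e

ixmtdfxnfe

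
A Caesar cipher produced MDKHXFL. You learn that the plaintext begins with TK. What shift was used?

19

From the crib: M(12)−T(19)=-7≡19, so the shift is 19.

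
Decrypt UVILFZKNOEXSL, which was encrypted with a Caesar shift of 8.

MNADXRCFGWPKD

U(20): 20−8=12 → M
V(21): 21−8=13 → N
I(8): 8−8=0 → A
L(11): 11−8=3 → D
F(5): 5−8=-3≡23 → X
Z(25): 25−8=17 → R
K(10): 10−8=2 → C
N(13): 13−8=5 → F
O(14): 14−8=6 → G
E(4): 4−8=-4≡22 → W
X(23): 23−8=15 → P
S(18): 18−8=10 → K
L(11): 11−8=3 → D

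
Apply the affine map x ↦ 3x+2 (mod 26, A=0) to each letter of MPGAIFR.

M(12): 3·12+2=38≡12 → M
P(15): 3·15+2=47≡21 → V
G(6): 3·6+2=20 → U
A(0): 3·0+2=2 → C
I(8): 3·8+2=26≡0 → A
F(5): 3·5+2=17 → R
R(17): 3·17+2=53≡1 → B

MVUCARB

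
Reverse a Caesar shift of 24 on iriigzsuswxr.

i(8): 8−24=-16≡10 → k
r(17): 17−24=-7≡19 → t
i(8): 8−24=-16≡10 → k
i(8): 8−24=-16≡10 → k
g(6): 6−24=-18≡8 → i
z(25): 25−24=1 → b
s(18): 18−24=-6≡20 → u
u(20): 20−24=-4≡22 → w
s(18): 18−24=-6≡20 → u
w(22): 22−24=-2≡24 → y
x(23): 23−24=-1≡25 → z
r(17): 17−24=-7≡19 → t

ktkkibuwuyzt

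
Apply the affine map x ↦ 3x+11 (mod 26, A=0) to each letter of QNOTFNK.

HYBQAYP

Q(16): 3·16+11=59≡7 → H
N(13): 3·13+11=50≡24 → Y
O(14): 3·14+11=53≡1 → B
T(19): 3·19+11=68≡16 → Q
F(5): 3·5+11=26≡0 → A
N(13): 3·13+11=50≡24 → Y
K(10): 3·10+11=41≡15 → P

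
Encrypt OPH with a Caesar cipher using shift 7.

VWO

O(14): 14+7=21 → V
P(15): 15+7=22 → W
H(7): 7+7=14 → O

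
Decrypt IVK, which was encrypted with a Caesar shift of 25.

I(8): 8−25=-17≡9 → J
V(21): 21−25=-4≡22 → W
K(10): 10−25=-15≡11 → L

JWL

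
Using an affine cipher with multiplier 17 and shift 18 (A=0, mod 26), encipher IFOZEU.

I(8): 17·8+18=154≡24 → Y
F(5): 17·5+18=103≡25 → Z
O(14): 17·14+18=256≡22 → W
Z(25): 17·25+18=443≡1 → B
E(4): 17·4+18=86≡8 → I
U(20): 17·20+18=358≡20 → U

YZWBIU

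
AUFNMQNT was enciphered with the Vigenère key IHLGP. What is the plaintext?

Repeat the key across the ciphertext: IHLGPIHL
A(0)−I(8): -8≡18 → S
U(20)−H(7): 13 → N
F(5)−L(11): -6≡20 → U
N(13)−G(6): 7 → H
M(12)−P(15): -3≡23 → X
Q(16)−I(8): 8 → I
N(13)−H(7): 6 → G
T(19)−L(11): 8 → I

SNUHXIGI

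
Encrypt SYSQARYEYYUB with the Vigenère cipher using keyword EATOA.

WYLEAVYXMYYB

Repeat the key across the message: EATOAEATOAEA
S(18)+E(4): 22 → W
Y(24)+A(0): 24 → Y
S(18)+T(19): 37≡11 → L
Q(16)+O(14): 30≡4 → E
A(0)+A(0): 0 → A
R(17)+E(4): 21 → V
Y(24)+A(0): 24 → Y
E(4)+T(19): 23 → X
Y(24)+O(14): 38≡12 → M
Y(24)+A(0): 24 → Y
U(20)+E(4): 24 → Y
B(1)+A(0): 1 → B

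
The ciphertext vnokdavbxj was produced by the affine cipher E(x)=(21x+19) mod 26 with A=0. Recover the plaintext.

The inverse of 21 mod 26 is 5, since 21·5=105≡1. Apply D(y)=5·(y−19) mod 26:
v(21): 5·(21−19)=10 → k
n(13): 5·(13−19)=-30≡22 → w
o(14): 5·(14−19)=-25≡1 → b
k(10): 5·(10−19)=-45≡7 → h
d(3): 5·(3−19)=-80≡24 → y
a(0): 5·(0−19)=-95≡9 → j
v(21): 5·(21−19)=10 → k
b(1): 5·(1−19)=-90≡14 → o
x(23): 5·(23−19)=20 → u
j(9): 5·(9−19)=-50≡2 → c

kwbhyjkouc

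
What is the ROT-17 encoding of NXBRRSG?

N(13): 13+17=30≡4 → E
X(23): 23+17=40≡14 → O
B(1): 1+17=18 → S
R(17): 17+17=34≡8 → I
R(17): 17+17=34≡8 → I
S(18): 18+17=35≡9 → J
G(6): 6+17=23 → X

EOSIIJX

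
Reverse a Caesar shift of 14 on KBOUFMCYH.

WNAGRYOKT

K(10): 10−14=-4≡22 → W
B(1): 1−14=-13≡13 → N
O(14): 14−14=0 → A
U(20): 20−14=6 → G
F(5): 5−14=-9≡17 → R
M(12): 12−14=-2≡24 → Y
C(2): 2−14=-12≡14 → O
Y(24): 24−14=10 → K
H(7): 7−14=-7≡19 → T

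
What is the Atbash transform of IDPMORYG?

I(8) → R(17)
D(3) → W(22)
P(15) → K(10)
M(12) → N(13)
O(14) → L(11)
R(17) → I(8)
Y(24) → B(1)
G(6) → T(19)

RWKNLIBT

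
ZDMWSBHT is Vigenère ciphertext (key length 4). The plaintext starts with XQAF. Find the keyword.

CNMR

Subtract each crib letter from the matching ciphertext letter (mod 26):
Z(25)−X(23)=2 → C
D(3)−Q(16)=-13≡13 → N
M(12)−A(0)=12 → M
W(22)−F(5)=17 → R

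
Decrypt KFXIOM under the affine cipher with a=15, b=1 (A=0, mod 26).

The inverse of 15 mod 26 is 7, since 15·7=105≡1. Apply D(y)=7·(y−1) mod 26:
K(10): 7·(10−1)=63≡11 → L
F(5): 7·(5−1)=28≡2 → C
X(23): 7·(23−1)=154≡24 → Y
I(8): 7·(8−1)=49≡23 → X
O(14): 7·(14−1)=91≡13 → N
M(12): 7·(12−1)=77≡25 → Z

LCYXNZ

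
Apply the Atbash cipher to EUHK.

E(4) → V(21)
U(20) → F(5)
H(7) → S(18)
K(10) → P(15)

VFSP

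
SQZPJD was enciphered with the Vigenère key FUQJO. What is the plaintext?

NWJGVY

Repeat the key across the ciphertext: FUQJOF
S(18)−F(5): 13 → N
Q(16)−U(20): -4≡22 → W
Z(25)−Q(16): 9 → J
P(15)−J(9): 6 → G
J(9)−O(14): -5≡21 → V
D(3)−F(5): -2≡24 → Y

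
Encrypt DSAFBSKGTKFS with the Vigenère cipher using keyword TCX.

Repeat the key across the message: TCXTCXTCXTCX
D(3)+T(19): 22 → W
S(18)+C(2): 20 → U
A(0)+X(23): 23 → X
F(5)+T(19): 24 → Y
B(1)+C(2): 3 → D
S(18)+X(23): 41≡15 → P
K(10)+T(19): 29≡3 → D
G(6)+C(2): 8 → I
T(19)+X(23): 42≡16 → Q
K(10)+T(19): 29≡3 → D
F(5)+C(2): 7 → H
S(18)+X(23): 41≡15 → P

WUXYDPDIQDHP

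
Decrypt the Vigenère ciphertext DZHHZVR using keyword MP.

RKVSNGF

Repeat the key across the ciphertext: MPMPMPM
D(3)−M(12): -9≡17 → R
Z(25)−P(15): 10 → K
H(7)−M(12): -5≡21 → V
H(7)−P(15): -8≡18 → S
Z(25)−M(12): 13 → N
V(21)−P(15): 6 → G
R(17)−M(12): 5 → F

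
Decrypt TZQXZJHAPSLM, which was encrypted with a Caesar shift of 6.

NTKRTDBUJMFG

T(19): 19−6=13 → N
Z(25): 25−6=19 → T
Q(16): 16−6=10 → K
X(23): 23−6=17 → R
Z(25): 25−6=19 → T
J(9): 9−6=3 → D
H(7): 7−6=1 → B
A(0): 0−6=-6≡20 → U
P(15): 15−6=9 → J
S(18): 18−6=12 → M
L(11): 11−6=5 → F
M(12): 12−6=6 → G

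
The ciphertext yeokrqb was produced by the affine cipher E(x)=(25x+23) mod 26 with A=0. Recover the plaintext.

ztjnghw

The inverse of 25 mod 26 is 25, since 25·25=625≡1. Apply D(y)=25·(y−23) mod 26:
y(24): 25·(24−23)=25 → z
e(4): 25·(4−23)=-475≡19 → t
o(14): 25·(14−23)=-225≡9 → j
k(10): 25·(10−23)=-325≡13 → n
r(17): 25·(17−23)=-150≡6 → g
q(16): 25·(16−23)=-175≡7 → h
b(1): 25·(1−23)=-550≡22 → w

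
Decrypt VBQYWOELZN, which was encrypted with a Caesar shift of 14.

HNCKIAQXLZ

V(21): 21−14=7 → H
B(1): 1−14=-13≡13 → N
Q(16): 16−14=2 → C
Y(24): 24−14=10 → K
W(22): 22−14=8 → I
O(14): 14−14=0 → A
E(4): 4−14=-10≡16 → Q
L(11): 11−14=-3≡23 → X
Z(25): 25−14=11 → L
N(13): 13−14=-1≡25 → Z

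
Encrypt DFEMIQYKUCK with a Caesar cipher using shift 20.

D(3): 3+20=23 → X
F(5): 5+20=25 → Z
E(4): 4+20=24 → Y
M(12): 12+20=32≡6 → G
I(8): 8+20=28≡2 → C
Q(16): 16+20=36≡10 → K
Y(24): 24+20=44≡18 → S
K(10): 10+20=30≡4 → E
U(20): 20+20=40≡14 → O
C(2): 2+20=22 → W
K(10): 10+20=30≡4 → E

XZYGCKSEOWE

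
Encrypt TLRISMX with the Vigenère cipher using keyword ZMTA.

Repeat the key across the message: ZMTAZMT
T(19)+Z(25): 44≡18 → S
L(11)+M(12): 23 → X
R(17)+T(19): 36≡10 → K
I(8)+A(0): 8 → I
S(18)+Z(25): 43≡17 → R
M(12)+M(12): 24 → Y
X(23)+T(19): 42≡16 → Q

SXKIRYQ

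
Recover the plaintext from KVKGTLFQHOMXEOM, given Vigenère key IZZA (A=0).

CWLGLMGQZPNXWPN

Repeat the key across the ciphertext: IZZAIZZAIZZAIZZ
K(10)−I(8): 2 → C
V(21)−Z(25): -4≡22 → W
K(10)−Z(25): -15≡11 → L
G(6)−A(0): 6 → G
T(19)−I(8): 11 → L
L(11)−Z(25): -14≡12 → M
F(5)−Z(25): -20≡6 → G
Q(16)−A(0): 16 → Q
H(7)−I(8): -1≡25 → Z
O(14)−Z(25): -11≡15 → P
M(12)−Z(25): -13≡13 → N
X(23)−A(0): 23 → X
E(4)−I(8): -4≡22 → W
O(14)−Z(25): -11≡15 → P
M(12)−Z(25): -13≡13 → N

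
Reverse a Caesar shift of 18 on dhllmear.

lpttumiz

d(3): 3−18=-15≡11 → l
h(7): 7−18=-11≡15 → p
l(11): 11−18=-7≡19 → t
l(11): 11−18=-7≡19 → t
m(12): 12−18=-6≡20 → u
e(4): 4−18=-14≡12 → m
a(0): 0−18=-18≡8 → i
r(17): 17−18=-1≡25 → z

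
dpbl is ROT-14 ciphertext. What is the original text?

pbnx

d(3): 3−14=-11≡15 → p
p(15): 15−14=1 → b
b(1): 1−14=-13≡13 → n
l(11): 11−14=-3≡23 → x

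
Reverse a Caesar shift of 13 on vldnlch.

iyqaypu

v(21): 21−13=8 → i
l(11): 11−13=-2≡24 → y
d(3): 3−13=-10≡16 → q
n(13): 13−13=0 → a
l(11): 11−13=-2≡24 → y
c(2): 2−13=-11≡15 → p
h(7): 7−13=-6≡20 → u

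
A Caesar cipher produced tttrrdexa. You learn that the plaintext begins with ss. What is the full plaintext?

From the crib: t(19)−s(18)=1, so the shift is 1.
Subtract 1 from each ciphertext letter:
t(19): 19−1=18 → s
t(19): 19−1=18 → s
t(19): 19−1=18 → s
r(17): 17−1=16 → q
r(17): 17−1=16 → q
d(3): 3−1=2 → c
e(4): 4−1=3 → d
x(23): 23−1=22 → w
a(0): 0−1=-1≡25 → z

sssqqcdwz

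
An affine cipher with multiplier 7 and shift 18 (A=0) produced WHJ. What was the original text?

IRV

The inverse of 7 mod 26 is 15, since 7·15=105≡1. Apply D(y)=15·(y−18) mod 26:
W(22): 15·(22−18)=60≡8 → I
H(7): 15·(7−18)=-165≡17 → R
J(9): 15·(9−18)=-135≡21 → V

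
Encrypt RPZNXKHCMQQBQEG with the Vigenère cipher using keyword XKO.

Repeat the key across the message: XKOXKOXKOXKOXKO
R(17)+X(23): 40≡14 → O
P(15)+K(10): 25 → Z
Z(25)+O(14): 39≡13 → N
N(13)+X(23): 36≡10 → K
X(23)+K(10): 33≡7 → H
K(10)+O(14): 24 → Y
H(7)+X(23): 30≡4 → E
C(2)+K(10): 12 → M
M(12)+O(14): 26≡0 → A
Q(16)+X(23): 39≡13 → N
Q(16)+K(10): 26≡0 → A
B(1)+O(14): 15 → P
Q(16)+X(23): 39≡13 → N
E(4)+K(10): 14 → O
G(6)+O(14): 20 → U

OZNKHYEMANAPNOU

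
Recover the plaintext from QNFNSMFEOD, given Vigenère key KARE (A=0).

GNOJIMOAED

Repeat the key across the ciphertext: KAREKAREKA
Q(16)−K(10): 6 → G
N(13)−A(0): 13 → N
F(5)−R(17): -12≡14 → O
N(13)−E(4): 9 → J
S(18)−K(10): 8 → I
M(12)−A(0): 12 → M
F(5)−R(17): -12≡14 → O
E(4)−E(4): 0 → A
O(14)−K(10): 4 → E
D(3)−A(0): 3 → D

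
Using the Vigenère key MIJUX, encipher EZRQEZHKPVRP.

Repeat the key across the message: MIJUXMIJUXMI
E(4)+M(12): 16 → Q
Z(25)+I(8): 33≡7 → H
R(17)+J(9): 26≡0 → A
Q(16)+U(20): 36≡10 → K
E(4)+X(23): 27≡1 → B
Z(25)+M(12): 37≡11 → L
H(7)+I(8): 15 → P
K(10)+J(9): 19 → T
P(15)+U(20): 35≡9 → J
V(21)+X(23): 44≡18 → S
R(17)+M(12): 29≡3 → D
P(15)+I(8): 23 → X

QHAKBLPTJSDX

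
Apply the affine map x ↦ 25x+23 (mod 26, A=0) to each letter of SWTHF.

S(18): 25·18+23=473≡5 → F
W(22): 25·22+23=573≡1 → B
T(19): 25·19+23=498≡4 → E
H(7): 25·7+23=198≡16 → Q
F(5): 25·5+23=148≡18 → S

FBEQS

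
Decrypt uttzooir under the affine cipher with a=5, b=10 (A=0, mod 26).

chhdggkr

The inverse of 5 mod 26 is 21, since 5·21=105≡1. Apply D(y)=21·(y−10) mod 26:
u(20): 21·(20−10)=210≡2 → c
t(19): 21·(19−10)=189≡7 → h
t(19): 21·(19−10)=189≡7 → h
z(25): 21·(25−10)=315≡3 → d
o(14): 21·(14−10)=84≡6 → g
o(14): 21·(14−10)=84≡6 → g
i(8): 21·(8−10)=-42≡10 → k
r(17): 21·(17−10)=147≡17 → r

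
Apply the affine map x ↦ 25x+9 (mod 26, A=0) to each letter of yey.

y(24): 25·24+9=609≡11 → l
e(4): 25·4+9=109≡5 → f
y(24): 25·24+9=609≡11 → l

lfl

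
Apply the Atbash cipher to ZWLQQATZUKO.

Z(25) → A(0)
W(22) → D(3)
L(11) → O(14)
Q(16) → J(9)
Q(16) → J(9)
A(0) → Z(25)
T(19) → G(6)
Z(25) → A(0)
U(20) → F(5)
K(10) → P(15)
O(14) → L(11)

ADOJJZGAFPL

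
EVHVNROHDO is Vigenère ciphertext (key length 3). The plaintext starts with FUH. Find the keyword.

Subtract each crib letter from the matching ciphertext letter (mod 26):
E(4)−F(5)=-1≡25 → Z
V(21)−U(20)=1 → B
H(7)−H(7)=0 → A

ZBA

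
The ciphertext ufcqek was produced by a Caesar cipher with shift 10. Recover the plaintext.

u(20): 20−10=10 → k
f(5): 5−10=-5≡21 → v
c(2): 2−10=-8≡18 → s
q(16): 16−10=6 → g
e(4): 4−10=-6≡20 → u
k(10): 10−10=0 → a

kvsgua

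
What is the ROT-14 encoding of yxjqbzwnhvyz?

y(24): 24+14=38≡12 → m
x(23): 23+14=37≡11 → l
j(9): 9+14=23 → x
q(16): 16+14=30≡4 → e
b(1): 1+14=15 → p
z(25): 25+14=39≡13 → n
w(22): 22+14=36≡10 → k
n(13): 13+14=27≡1 → b
h(7): 7+14=21 → v
v(21): 21+14=35≡9 → j
y(24): 24+14=38≡12 → m
z(25): 25+14=39≡13 → n

mlxepnkbvjmn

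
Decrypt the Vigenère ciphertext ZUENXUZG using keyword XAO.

Repeat the key across the ciphertext: XAOXAOXA
Z(25)−X(23): 2 → C
U(20)−A(0): 20 → U
E(4)−O(14): -10≡16 → Q
N(13)−X(23): -10≡16 → Q
X(23)−A(0): 23 → X
U(20)−O(14): 6 → G
Z(25)−X(23): 2 → C
G(6)−A(0): 6 → G

CUQQXGCG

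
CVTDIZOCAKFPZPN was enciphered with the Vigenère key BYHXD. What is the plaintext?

Repeat the key across the ciphertext: BYHXDBYHXDBYHXD
C(2)−B(1): 1 → B
V(21)−Y(24): -3≡23 → X
T(19)−H(7): 12 → M
D(3)−X(23): -20≡6 → G
I(8)−D(3): 5 → F
Z(25)−B(1): 24 → Y
O(14)−Y(24): -10≡16 → Q
C(2)−H(7): -5≡21 → V
A(0)−X(23): -23≡3 → D
K(10)−D(3): 7 → H
F(5)−B(1): 4 → E
P(15)−Y(24): -9≡17 → R
Z(25)−H(7): 18 → S
P(15)−X(23): -8≡18 → S
N(13)−D(3): 10 → K

BXMGFYQVDHERSSK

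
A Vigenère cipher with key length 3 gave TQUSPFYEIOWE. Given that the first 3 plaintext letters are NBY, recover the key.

GPW

Subtract each crib letter from the matching ciphertext letter (mod 26):
T(19)−N(13)=6 → G
Q(16)−B(1)=15 → P
U(20)−Y(24)=-4≡22 → W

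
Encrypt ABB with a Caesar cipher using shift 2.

A(0): 0+2=2 → C
B(1): 1+2=3 → D
B(1): 1+2=3 → D

CDD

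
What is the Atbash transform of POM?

KLN

P(15) → K(10)
O(14) → L(11)
M(12) → N(13)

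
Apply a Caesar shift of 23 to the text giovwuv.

dflstrs

g(6): 6+23=29≡3 → d
i(8): 8+23=31≡5 → f
o(14): 14+23=37≡11 → l
v(21): 21+23=44≡18 → s
w(22): 22+23=45≡19 → t
u(20): 20+23=43≡17 → r
v(21): 21+23=44≡18 → s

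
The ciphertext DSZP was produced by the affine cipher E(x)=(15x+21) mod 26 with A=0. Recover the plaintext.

EFCK

The inverse of 15 mod 26 is 7, since 15·7=105≡1. Apply D(y)=7·(y−21) mod 26:
D(3): 7·(3−21)=-126≡4 → E
S(18): 7·(18−21)=-21≡5 → F
Z(25): 7·(25−21)=28≡2 → C
P(15): 7·(15−21)=-42≡10 → K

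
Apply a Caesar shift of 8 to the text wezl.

w(22): 22+8=30≡4 → e
e(4): 4+8=12 → m
z(25): 25+8=33≡7 → h
l(11): 11+8=19 → t

emht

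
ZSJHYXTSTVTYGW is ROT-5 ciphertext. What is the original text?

UNECTSONOQOTBR

Z(25): 25−5=20 → U
S(18): 18−5=13 → N
J(9): 9−5=4 → E
H(7): 7−5=2 → C
Y(24): 24−5=19 → T
X(23): 23−5=18 → S
T(19): 19−5=14 → O
S(18): 18−5=13 → N
T(19): 19−5=14 → O
V(21): 21−5=16 → Q
T(19): 19−5=14 → O
Y(24): 24−5=19 → T
G(6): 6−5=1 → B
W(22): 22−5=17 → R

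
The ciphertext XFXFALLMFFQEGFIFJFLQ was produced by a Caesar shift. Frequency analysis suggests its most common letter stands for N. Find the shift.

18

The most frequent ciphertext letter is F (appears 7 times).
F is position 5; N is position 13.
Shift = -8≡18.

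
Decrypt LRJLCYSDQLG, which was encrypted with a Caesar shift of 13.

L(11): 11−13=-2≡24 → Y
R(17): 17−13=4 → E
J(9): 9−13=-4≡22 → W
L(11): 11−13=-2≡24 → Y
C(2): 2−13=-11≡15 → P
Y(24): 24−13=11 → L
S(18): 18−13=5 → F
D(3): 3−13=-10≡16 → Q
Q(16): 16−13=3 → D
L(11): 11−13=-2≡24 → Y
G(6): 6−13=-7≡19 → T

YEWYPLFQDYT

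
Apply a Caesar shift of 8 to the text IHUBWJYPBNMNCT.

QPCJERGXJVUVKB

I(8): 8+8=16 → Q
H(7): 7+8=15 → P
U(20): 20+8=28≡2 → C
B(1): 1+8=9 → J
W(22): 22+8=30≡4 → E
J(9): 9+8=17 → R
Y(24): 24+8=32≡6 → G
P(15): 15+8=23 → X
B(1): 1+8=9 → J
N(13): 13+8=21 → V
M(12): 12+8=20 → U
N(13): 13+8=21 → V
C(2): 2+8=10 → K
T(19): 19+8=27≡1 → B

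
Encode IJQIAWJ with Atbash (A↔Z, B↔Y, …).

RQJRZDQ

I(8) → R(17)
J(9) → Q(16)
Q(16) → J(9)
I(8) → R(17)
A(0) → Z(25)
W(22) → D(3)
J(9) → Q(16)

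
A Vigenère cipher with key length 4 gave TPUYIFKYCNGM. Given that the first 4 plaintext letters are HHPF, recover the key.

MIFT

Subtract each crib letter from the matching ciphertext letter (mod 26):
T(19)−H(7)=12 → M
P(15)−H(7)=8 → I
U(20)−P(15)=5 → F
Y(24)−F(5)=19 → T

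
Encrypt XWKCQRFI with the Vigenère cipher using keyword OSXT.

LOHVEJCB

Repeat the key across the message: OSXTOSXT
X(23)+O(14): 37≡11 → L
W(22)+S(18): 40≡14 → O
K(10)+X(23): 33≡7 → H
C(2)+T(19): 21 → V
Q(16)+O(14): 30≡4 → E
R(17)+S(18): 35≡9 → J
F(5)+X(23): 28≡2 → C
I(8)+T(19): 27≡1 → B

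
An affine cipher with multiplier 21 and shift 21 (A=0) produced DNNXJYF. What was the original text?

OMMKSPY

The inverse of 21 mod 26 is 5, since 21·5=105≡1. Apply D(y)=5·(y−21) mod 26:
D(3): 5·(3−21)=-90≡14 → O
N(13): 5·(13−21)=-40≡12 → M
N(13): 5·(13−21)=-40≡12 → M
X(23): 5·(23−21)=10 → K
J(9): 5·(9−21)=-60≡18 → S
Y(24): 5·(24−21)=15 → P
F(5): 5·(5−21)=-80≡24 → Y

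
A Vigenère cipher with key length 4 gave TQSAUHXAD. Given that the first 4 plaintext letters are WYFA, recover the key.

Subtract each crib letter from the matching ciphertext letter (mod 26):
T(19)−W(22)=-3≡23 → X
Q(16)−Y(24)=-8≡18 → S
S(18)−F(5)=13 → N
A(0)−A(0)=0 → A

XSNA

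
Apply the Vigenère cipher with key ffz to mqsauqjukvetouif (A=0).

rvrfzpozjajstzhk

Repeat the key across the message: ffzffzffzffzffzf
m(12)+f(5): 17 → r
q(16)+f(5): 21 → v
s(18)+z(25): 43≡17 → r
a(0)+f(5): 5 → f
u(20)+f(5): 25 → z
q(16)+z(25): 41≡15 → p
j(9)+f(5): 14 → o
u(20)+f(5): 25 → z
k(10)+z(25): 35≡9 → j
v(21)+f(5): 26≡0 → a
e(4)+f(5): 9 → j
t(19)+z(25): 44≡18 → s
o(14)+f(5): 19 → t
u(20)+f(5): 25 → z
i(8)+z(25): 33≡7 → h
f(5)+f(5): 10 → k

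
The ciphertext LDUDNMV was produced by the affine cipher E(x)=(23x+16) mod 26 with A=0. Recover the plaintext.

The inverse of 23 mod 26 is 17, since 23·17=391≡1. Apply D(y)=17·(y−16) mod 26:
L(11): 17·(11−16)=-85≡19 → T
D(3): 17·(3−16)=-221≡13 → N
U(20): 17·(20−16)=68≡16 → Q
D(3): 17·(3−16)=-221≡13 → N
N(13): 17·(13−16)=-51≡1 → B
M(12): 17·(12−16)=-68≡10 → K
V(21): 17·(21−16)=85≡7 → H

TNQNBKH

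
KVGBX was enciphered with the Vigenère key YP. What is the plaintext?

Repeat the key across the ciphertext: YPYPY
K(10)−Y(24): -14≡12 → M
V(21)−P(15): 6 → G
G(6)−Y(24): -18≡8 → I
B(1)−P(15): -14≡12 → M
X(23)−Y(24): -1≡25 → Z

MGIMZ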